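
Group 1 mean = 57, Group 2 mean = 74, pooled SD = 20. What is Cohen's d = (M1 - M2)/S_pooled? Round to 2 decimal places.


Cohen's d = (M1 - M2) / S_pooled
= (57 - 74) / 20
= -17 / 20
= -0.85


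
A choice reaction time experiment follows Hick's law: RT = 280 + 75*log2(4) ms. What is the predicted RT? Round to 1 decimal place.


RT = 280 + 75 * log2(4)
log2(4) = 2.0
RT = 280 + 75 * 2.0
= 280 + 150.0
= 430.0 ms


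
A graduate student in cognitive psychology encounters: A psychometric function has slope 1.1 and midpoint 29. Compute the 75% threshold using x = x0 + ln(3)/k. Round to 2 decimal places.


At P = 0.75: 0.75 = 1/(1 + e^(-k*(x-x0)))
Solving: e^(-k*(x-x0)) = 1/3
x = x0 + ln(3)/k
ln(3) = 1.0986
x = 29 + 1.0986/1.1
= 29 + 0.9987
= 30.00


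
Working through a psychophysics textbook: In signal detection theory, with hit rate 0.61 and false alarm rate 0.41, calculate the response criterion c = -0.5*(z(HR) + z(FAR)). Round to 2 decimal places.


c = -0.5 * (z(HR) + z(FAR))
z(0.61) = 0.2793
z(0.41) = -0.2275
c = -0.5 * (0.2793 + -0.2275)
= -0.5 * 0.0518
= -0.03


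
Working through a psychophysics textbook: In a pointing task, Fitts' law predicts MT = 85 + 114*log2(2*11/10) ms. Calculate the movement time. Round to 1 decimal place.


MT = 85 + 114 * log2(2*11/10)
2D/W = 2.2
log2(2.2) = 1.1375
MT = 85 + 114 * 1.1375
= 214.7 ms


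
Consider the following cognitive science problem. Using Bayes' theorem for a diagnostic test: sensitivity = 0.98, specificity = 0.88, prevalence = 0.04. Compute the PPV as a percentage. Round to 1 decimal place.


PPV = (sens * prev) / (sens * prev + (1-spec) * (1-prev))
Numerator = 0.98 * 0.04 = 0.0392
P(positive and no disease) = (1 - spec) * (1 - prev) = (1 - 0.88) * (1 - 0.04) = 0.1152
Denominator = 0.0392 + 0.1152 = 0.1544
PPV = 0.0392 / 0.1544 = 0.253886
As percentage = 25.4


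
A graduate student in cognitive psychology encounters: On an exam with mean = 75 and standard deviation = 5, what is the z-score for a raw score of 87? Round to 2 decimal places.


z = (X - mu) / sigma
= (87 - 75) / 5
= 12 / 5
= 2.40


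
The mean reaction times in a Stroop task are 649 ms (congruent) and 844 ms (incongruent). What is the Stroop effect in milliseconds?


Stroop effect = RT(incongruent) - RT(congruent)
= 844 - 649
= 195 ms


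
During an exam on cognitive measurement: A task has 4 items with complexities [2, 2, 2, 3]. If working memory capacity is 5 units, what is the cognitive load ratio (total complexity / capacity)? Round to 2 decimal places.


Total complexity = 2 + 2 + 2 + 3 = 9
Load = total / capacity = 9 / 5
= 1.80


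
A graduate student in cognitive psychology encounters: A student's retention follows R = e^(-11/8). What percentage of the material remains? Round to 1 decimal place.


R = e^(-t/S)
-t/S = -11/8 = -1.375
R = e^(-1.375) = 0.25284
Percentage = 0.25284 * 100
= 25.3


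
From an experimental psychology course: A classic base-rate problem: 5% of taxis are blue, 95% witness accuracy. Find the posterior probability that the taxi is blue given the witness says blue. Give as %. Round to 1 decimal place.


P(blue | says blue) = P(says blue | blue)*P(blue) / [P(says blue | blue)*P(blue) + P(says blue | not blue)*P(not blue)]
Numerator = 0.95 * 0.05 = 0.0475
False identification = 0.05 * 0.95 = 0.0475
P = 0.0475 / (0.0475 + 0.0475)
= 0.0475 / 0.095
As percentage = 50.0


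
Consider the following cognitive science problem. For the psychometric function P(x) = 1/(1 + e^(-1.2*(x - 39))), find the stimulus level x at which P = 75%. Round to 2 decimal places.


At P = 0.75: 0.75 = 1/(1 + e^(-k*(x-x0)))
Solving: e^(-k*(x-x0)) = 1/3
x = x0 + ln(3)/k
ln(3) = 1.0986
x = 39 + 1.0986/1.2
= 39 + 0.9155
= 39.92


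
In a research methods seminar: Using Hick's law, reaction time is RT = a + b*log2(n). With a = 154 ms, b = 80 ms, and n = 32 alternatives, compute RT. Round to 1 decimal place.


RT = 154 + 80 * log2(32)
log2(32) = 5.0
RT = 154 + 80 * 5.0
= 154 + 400.0
= 554.0 ms


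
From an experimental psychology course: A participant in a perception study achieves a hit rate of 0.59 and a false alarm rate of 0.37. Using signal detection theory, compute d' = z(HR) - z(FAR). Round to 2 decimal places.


d' = z(HR) - z(FAR)
z(0.59) = 0.2275
z(0.37) = -0.3319
d' = 0.2275 - -0.3319
= 0.56


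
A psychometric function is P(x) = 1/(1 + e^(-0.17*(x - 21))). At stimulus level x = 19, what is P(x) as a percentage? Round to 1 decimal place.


P(x) = 1/(1 + e^(-0.17*(19 - 21)))
Exponent = -0.17 * -2 = 0.34
e^(0.34) = 1.404948
P = 1/(1 + 1.404948) = 0.415809
Percentage = 41.6


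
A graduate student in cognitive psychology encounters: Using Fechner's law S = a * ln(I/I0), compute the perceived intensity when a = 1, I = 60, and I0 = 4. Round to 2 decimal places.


S = 1 * ln(60/4)
I/I0 = 15.0
ln(15.0) = 2.7081
S = 1 * 2.7081
= 2.71


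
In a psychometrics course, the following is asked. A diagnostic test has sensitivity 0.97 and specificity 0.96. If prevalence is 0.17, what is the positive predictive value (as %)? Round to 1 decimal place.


PPV = (sens * prev) / (sens * prev + (1-spec) * (1-prev))
Numerator = 0.97 * 0.17 = 0.1649
P(positive and no disease) = (1 - spec) * (1 - prev) = (1 - 0.96) * (1 - 0.17) = 0.0332
Denominator = 0.1649 + 0.0332 = 0.1981
PPV = 0.1649 / 0.1981 = 0.832408
As percentage = 83.2


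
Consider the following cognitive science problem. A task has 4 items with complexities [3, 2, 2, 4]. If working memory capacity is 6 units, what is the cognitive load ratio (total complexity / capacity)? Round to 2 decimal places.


Total complexity = 3 + 2 + 2 + 4 = 11
Load = total / capacity = 11 / 6
= 1.83


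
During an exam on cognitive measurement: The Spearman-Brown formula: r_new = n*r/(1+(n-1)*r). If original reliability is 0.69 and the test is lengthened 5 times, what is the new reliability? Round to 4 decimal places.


r_new = n*r / (1 + (n-1)*r)
Numerator = 5 * 0.69 = 3.45
Denominator = 1 + 4 * 0.69 = 3.76
r_new = 3.45 / 3.76
= 0.9176


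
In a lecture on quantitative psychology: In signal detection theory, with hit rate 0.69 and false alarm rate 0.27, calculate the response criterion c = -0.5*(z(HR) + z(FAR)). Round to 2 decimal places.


c = -0.5 * (z(HR) + z(FAR))
z(0.69) = 0.4959
z(0.27) = -0.6128
c = -0.5 * (0.4959 + -0.6128)
= -0.5 * -0.1169
= 0.06


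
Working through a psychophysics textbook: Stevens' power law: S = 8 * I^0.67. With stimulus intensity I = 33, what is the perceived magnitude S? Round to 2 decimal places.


S = 8 * 33^0.67
33^0.67 = 10.4089
S = 8 * 10.4089
= 83.27


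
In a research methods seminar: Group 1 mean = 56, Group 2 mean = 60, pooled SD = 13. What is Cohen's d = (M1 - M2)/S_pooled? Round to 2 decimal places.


Cohen's d = (M1 - M2) / S_pooled
= (56 - 60) / 13
= -4 / 13
= -0.31


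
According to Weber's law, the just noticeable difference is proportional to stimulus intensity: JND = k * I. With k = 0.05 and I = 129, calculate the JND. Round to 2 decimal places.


JND = k * I
JND = 0.05 * 129
= 6.45


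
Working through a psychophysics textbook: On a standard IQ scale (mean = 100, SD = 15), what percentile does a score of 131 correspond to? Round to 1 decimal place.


z = (IQ - mean) / SD
z = (131 - 100) / 15 = 2.0667
Percentile = Phi(2.0667) * 100
Phi(2.0667) = 0.980619
= 98.1


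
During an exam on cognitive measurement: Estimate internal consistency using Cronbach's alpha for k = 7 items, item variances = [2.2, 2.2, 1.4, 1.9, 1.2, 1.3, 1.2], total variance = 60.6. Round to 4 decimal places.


alpha = (k/(k-1)) * (1 - sum(s_i^2)/s_total^2)
sum(item variances) = 11.4
k/(k-1) = 7/6 = 1.166667
1 - 11.4/60.6 = 1 - 0.188119 = 0.811881
alpha = 1.166667 * 0.811881
= 0.9472


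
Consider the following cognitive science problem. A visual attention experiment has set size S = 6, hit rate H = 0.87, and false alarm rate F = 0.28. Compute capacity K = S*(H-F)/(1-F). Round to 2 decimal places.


K = S * (H - F) / (1 - F)
H - F = 0.59
1 - F = 0.72
K = 6 * 0.59 / 0.72
= 4.92


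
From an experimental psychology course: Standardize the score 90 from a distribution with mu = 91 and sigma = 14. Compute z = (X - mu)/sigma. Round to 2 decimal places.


z = (X - mu) / sigma
= (90 - 91) / 14
= -1 / 14
= -0.07


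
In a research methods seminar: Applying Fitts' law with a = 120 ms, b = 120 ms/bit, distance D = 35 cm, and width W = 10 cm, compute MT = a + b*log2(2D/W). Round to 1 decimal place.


MT = 120 + 120 * log2(2*35/10)
2D/W = 7.0
log2(7.0) = 2.8074
MT = 120 + 120 * 2.8074
= 456.9 ms


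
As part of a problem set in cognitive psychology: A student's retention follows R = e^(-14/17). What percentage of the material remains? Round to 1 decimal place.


R = e^(-t/S)
-t/S = -14/17 = -0.823529
R = e^(-0.823529) = 0.43888
Percentage = 0.43888 * 100
= 43.9


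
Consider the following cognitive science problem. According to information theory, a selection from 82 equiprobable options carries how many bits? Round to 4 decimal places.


H = log2(n)
H = log2(82)
= 6.3576


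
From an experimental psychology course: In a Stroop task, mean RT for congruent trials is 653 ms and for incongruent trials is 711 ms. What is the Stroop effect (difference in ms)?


Stroop effect = RT(incongruent) - RT(congruent)
= 711 - 653
= 58 ms


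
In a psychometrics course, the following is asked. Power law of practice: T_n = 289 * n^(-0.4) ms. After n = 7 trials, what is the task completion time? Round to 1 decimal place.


T_n = 289 * 7^(-0.4)
7^(-0.4) = 0.459157
T_n = 289 * 0.459157
= 132.7 ms


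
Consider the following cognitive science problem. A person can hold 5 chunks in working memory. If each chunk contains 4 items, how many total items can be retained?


Total items = chunks * items_per_chunk
= 5 * 4
= 20


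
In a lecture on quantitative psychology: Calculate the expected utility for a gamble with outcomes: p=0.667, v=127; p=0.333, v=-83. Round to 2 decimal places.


EU = sum(p_i * v_i)
0.667 * 127 = 84.709
0.333 * -83 = -27.639
EU = 84.709 + -27.639
= 57.07


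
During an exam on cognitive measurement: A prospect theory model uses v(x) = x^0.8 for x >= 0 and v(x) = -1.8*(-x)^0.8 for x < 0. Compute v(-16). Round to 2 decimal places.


Since x = -16 < 0, use v(x) = -lambda*(-x)^alpha
(-x) = 16
16^0.8 = 9.1896
v(-16) = -1.8 * 9.1896
= -16.54


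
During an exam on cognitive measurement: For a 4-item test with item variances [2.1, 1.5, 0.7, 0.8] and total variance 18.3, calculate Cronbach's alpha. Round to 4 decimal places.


alpha = (k/(k-1)) * (1 - sum(s_i^2)/s_total^2)
sum(item variances) = 5.1
k/(k-1) = 4/3 = 1.333333
1 - 5.1/18.3 = 1 - 0.278689 = 0.721311
alpha = 1.333333 * 0.721311
= 0.9617


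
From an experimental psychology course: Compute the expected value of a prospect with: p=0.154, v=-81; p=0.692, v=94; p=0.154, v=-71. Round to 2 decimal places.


EU = sum(p_i * v_i)
0.154 * -81 = -12.474
0.692 * 94 = 65.048
0.154 * -71 = -10.934
EU = -12.474 + 65.048 + -10.934
= 41.64


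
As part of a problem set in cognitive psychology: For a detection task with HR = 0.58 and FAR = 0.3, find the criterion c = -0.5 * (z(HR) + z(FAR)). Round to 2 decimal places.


c = -0.5 * (z(HR) + z(FAR))
z(0.58) = 0.2019
z(0.3) = -0.5244
c = -0.5 * (0.2019 + -0.5244)
= -0.5 * -0.3225
= 0.16


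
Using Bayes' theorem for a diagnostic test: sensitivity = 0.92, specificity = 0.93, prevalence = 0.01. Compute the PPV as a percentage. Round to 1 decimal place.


PPV = (sens * prev) / (sens * prev + (1-spec) * (1-prev))
Numerator = 0.92 * 0.01 = 0.0092
P(positive and no disease) = (1 - spec) * (1 - prev) = (1 - 0.93) * (1 - 0.01) = 0.0693
Denominator = 0.0092 + 0.0693 = 0.0785
PPV = 0.0092 / 0.0785 = 0.117197
As percentage = 11.7


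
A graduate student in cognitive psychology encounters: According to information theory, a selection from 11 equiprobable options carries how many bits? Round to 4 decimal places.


H = log2(n)
H = log2(11)
= 3.4594


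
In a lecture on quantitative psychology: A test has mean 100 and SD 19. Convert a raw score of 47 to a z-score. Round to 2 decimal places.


z = (X - mu) / sigma
= (47 - 100) / 19
= -53 / 19
= -2.79


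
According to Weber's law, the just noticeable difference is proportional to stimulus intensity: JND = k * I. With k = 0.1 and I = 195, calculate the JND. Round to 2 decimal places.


JND = k * I
JND = 0.1 * 195
= 19.50


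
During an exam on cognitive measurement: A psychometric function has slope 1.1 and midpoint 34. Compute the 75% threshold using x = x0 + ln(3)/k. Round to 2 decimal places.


At P = 0.75: 0.75 = 1/(1 + e^(-k*(x-x0)))
Solving: e^(-k*(x-x0)) = 1/3
x = x0 + ln(3)/k
ln(3) = 1.0986
x = 34 + 1.0986/1.1
= 34 + 0.9987
= 35.00


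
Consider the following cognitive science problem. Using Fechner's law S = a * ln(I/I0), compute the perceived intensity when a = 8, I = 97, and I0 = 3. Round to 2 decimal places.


S = 8 * ln(97/3)
I/I0 = 32.333333
ln(32.333333) = 3.4761
S = 8 * 3.4761
= 27.81


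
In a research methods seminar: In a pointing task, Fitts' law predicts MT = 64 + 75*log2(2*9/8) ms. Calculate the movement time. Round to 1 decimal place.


MT = 64 + 75 * log2(2*9/8)
2D/W = 2.25
log2(2.25) = 1.1699
MT = 64 + 75 * 1.1699
= 151.7 ms


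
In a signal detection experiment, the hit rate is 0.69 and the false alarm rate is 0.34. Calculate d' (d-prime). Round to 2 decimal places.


d' = z(HR) - z(FAR)
z(0.69) = 0.4959
z(0.34) = -0.4125
d' = 0.4959 - -0.4125
= 0.91


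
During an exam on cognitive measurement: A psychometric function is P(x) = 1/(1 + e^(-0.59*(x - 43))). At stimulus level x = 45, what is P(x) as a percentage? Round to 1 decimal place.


P(x) = 1/(1 + e^(-0.59*(45 - 43)))
Exponent = -0.59 * 2 = -1.18
e^(-1.18) = 0.307279
P = 1/(1 + 0.307279) = 0.764948
Percentage = 76.5


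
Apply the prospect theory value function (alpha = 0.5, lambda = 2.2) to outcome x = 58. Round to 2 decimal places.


Since x = 58 >= 0, use v(x) = x^0.5
58^0.5 = 7.6158
v(58) = 7.62


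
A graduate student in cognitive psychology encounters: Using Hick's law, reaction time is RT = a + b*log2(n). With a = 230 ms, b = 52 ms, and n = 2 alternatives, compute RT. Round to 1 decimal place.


RT = 230 + 52 * log2(2)
log2(2) = 1.0
RT = 230 + 52 * 1.0
= 230 + 52.0
= 282.0 ms


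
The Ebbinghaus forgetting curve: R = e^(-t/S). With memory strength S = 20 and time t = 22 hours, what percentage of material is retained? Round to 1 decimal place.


R = e^(-t/S)
-t/S = -22/20 = -1.1
R = e^(-1.1) = 0.332871
Percentage = 0.332871 * 100
= 33.3


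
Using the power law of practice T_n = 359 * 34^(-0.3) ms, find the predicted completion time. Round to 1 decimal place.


T_n = 359 * 34^(-0.3)
34^(-0.3) = 0.347181
T_n = 359 * 0.347181
= 124.6 ms


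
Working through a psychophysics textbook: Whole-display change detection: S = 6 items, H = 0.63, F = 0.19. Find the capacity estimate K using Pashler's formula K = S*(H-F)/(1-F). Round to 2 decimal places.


K = S * (H - F) / (1 - F)
H - F = 0.44
1 - F = 0.81
K = 6 * 0.44 / 0.81
= 3.26


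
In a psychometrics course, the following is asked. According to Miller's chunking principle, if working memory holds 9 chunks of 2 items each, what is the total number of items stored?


Total items = chunks * items_per_chunk
= 9 * 2
= 18


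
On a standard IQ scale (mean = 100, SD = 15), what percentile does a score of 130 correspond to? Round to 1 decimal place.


z = (IQ - mean) / SD
z = (130 - 100) / 15 = 2.0
Percentile = Phi(2.0) * 100
Phi(2.0) = 0.97725
= 97.7


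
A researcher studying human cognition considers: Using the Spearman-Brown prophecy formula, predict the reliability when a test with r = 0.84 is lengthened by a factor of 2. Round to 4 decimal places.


r_new = n*r / (1 + (n-1)*r)
Numerator = 2 * 0.84 = 1.68
Denominator = 1 + 1 * 0.84 = 1.84
r_new = 1.68 / 1.84
= 0.9130


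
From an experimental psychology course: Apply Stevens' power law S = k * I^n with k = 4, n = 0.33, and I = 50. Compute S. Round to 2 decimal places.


S = 4 * 50^0.33
50^0.33 = 3.6363
S = 4 * 3.6363
= 14.55


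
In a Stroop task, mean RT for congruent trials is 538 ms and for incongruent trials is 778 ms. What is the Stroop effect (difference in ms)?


Stroop effect = RT(incongruent) - RT(congruent)
= 778 - 538
= 240 ms


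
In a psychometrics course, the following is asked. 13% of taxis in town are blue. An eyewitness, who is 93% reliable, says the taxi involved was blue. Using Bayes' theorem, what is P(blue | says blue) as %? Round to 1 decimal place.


P(blue | says blue) = P(says blue | blue)*P(blue) / [P(says blue | blue)*P(blue) + P(says blue | not blue)*P(not blue)]
Numerator = 0.93 * 0.13 = 0.1209
False identification = 0.07 * 0.87 = 0.0609
P = 0.1209 / (0.1209 + 0.0609)
= 0.1209 / 0.1818
As percentage = 66.5


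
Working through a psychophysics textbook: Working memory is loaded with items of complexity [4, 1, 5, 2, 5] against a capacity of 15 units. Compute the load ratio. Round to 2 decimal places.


Total complexity = 4 + 1 + 5 + 2 + 5 = 17
Load = total / capacity = 17 / 15
= 1.13


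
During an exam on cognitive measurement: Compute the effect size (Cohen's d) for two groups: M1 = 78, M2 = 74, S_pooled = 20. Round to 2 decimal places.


Cohen's d = (M1 - M2) / S_pooled
= (78 - 74) / 20
= 4 / 20
= 0.20


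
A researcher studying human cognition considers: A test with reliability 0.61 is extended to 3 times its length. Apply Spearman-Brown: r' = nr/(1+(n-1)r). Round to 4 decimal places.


r_new = n*r / (1 + (n-1)*r)
Numerator = 3 * 0.61 = 1.83
Denominator = 1 + 2 * 0.61 = 2.22
r_new = 1.83 / 2.22
= 0.8243


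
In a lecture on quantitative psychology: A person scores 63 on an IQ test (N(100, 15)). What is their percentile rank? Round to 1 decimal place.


z = (IQ - mean) / SD
z = (63 - 100) / 15 = -2.4667
Percentile = Phi(-2.4667) * 100
Phi(-2.4667) = 0.006818
= 0.7


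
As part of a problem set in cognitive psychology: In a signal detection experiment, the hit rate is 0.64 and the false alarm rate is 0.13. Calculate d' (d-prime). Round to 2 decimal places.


d' = z(HR) - z(FAR)
z(0.64) = 0.3585
z(0.13) = -1.1264
d' = 0.3585 - -1.1264
= 1.48


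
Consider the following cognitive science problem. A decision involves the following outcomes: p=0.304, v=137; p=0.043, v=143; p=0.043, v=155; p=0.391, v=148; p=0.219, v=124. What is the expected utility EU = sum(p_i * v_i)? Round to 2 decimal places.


EU = sum(p_i * v_i)
0.304 * 137 = 41.648
0.043 * 143 = 6.149
0.043 * 155 = 6.665
0.391 * 148 = 57.868
0.219 * 124 = 27.156
EU = 41.648 + 6.149 + 6.665 + 57.868 + 27.156
= 139.49


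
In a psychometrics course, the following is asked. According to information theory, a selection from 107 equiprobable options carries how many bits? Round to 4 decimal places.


H = log2(n)
H = log2(107)
= 6.7415


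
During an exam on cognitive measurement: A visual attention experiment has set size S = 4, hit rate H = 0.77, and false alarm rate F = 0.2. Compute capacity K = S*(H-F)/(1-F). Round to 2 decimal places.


K = S * (H - F) / (1 - F)
H - F = 0.57
1 - F = 0.8
K = 4 * 0.57 / 0.8
= 2.85


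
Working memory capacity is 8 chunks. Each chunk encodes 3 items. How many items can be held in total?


Total items = chunks * items_per_chunk
= 8 * 3
= 24


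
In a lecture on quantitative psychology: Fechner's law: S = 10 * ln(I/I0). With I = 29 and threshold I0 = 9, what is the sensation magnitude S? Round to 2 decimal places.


S = 10 * ln(29/9)
I/I0 = 3.222222
ln(3.222222) = 1.1701
S = 10 * 1.1701
= 11.70


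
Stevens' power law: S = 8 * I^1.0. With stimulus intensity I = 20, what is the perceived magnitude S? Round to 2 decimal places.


S = 8 * 20^1.0
20^1.0 = 20.0
S = 8 * 20.0
= 160.00


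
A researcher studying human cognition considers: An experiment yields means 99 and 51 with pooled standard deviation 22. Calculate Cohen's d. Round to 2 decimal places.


Cohen's d = (M1 - M2) / S_pooled
= (99 - 51) / 22
= 48 / 22
= 2.18


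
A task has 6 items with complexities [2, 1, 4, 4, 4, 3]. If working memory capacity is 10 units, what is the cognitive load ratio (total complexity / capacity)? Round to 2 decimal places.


Total complexity = 2 + 1 + 4 + 4 + 4 + 3 = 18
Load = total / capacity = 18 / 10
= 1.80


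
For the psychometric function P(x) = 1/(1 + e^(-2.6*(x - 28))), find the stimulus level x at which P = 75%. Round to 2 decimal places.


At P = 0.75: 0.75 = 1/(1 + e^(-k*(x-x0)))
Solving: e^(-k*(x-x0)) = 1/3
x = x0 + ln(3)/k
ln(3) = 1.0986
x = 28 + 1.0986/2.6
= 28 + 0.4225
= 28.42


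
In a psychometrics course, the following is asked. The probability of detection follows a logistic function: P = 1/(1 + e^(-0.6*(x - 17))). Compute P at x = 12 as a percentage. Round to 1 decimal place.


P(x) = 1/(1 + e^(-0.6*(12 - 17)))
Exponent = -0.6 * -5 = 3.0
e^(3.0) = 20.085537
P = 1/(1 + 20.085537) = 0.047426
Percentage = 4.7


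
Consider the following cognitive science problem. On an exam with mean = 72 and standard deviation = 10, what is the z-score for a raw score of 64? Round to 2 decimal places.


z = (X - mu) / sigma
= (64 - 72) / 10
= -8 / 10
= -0.80


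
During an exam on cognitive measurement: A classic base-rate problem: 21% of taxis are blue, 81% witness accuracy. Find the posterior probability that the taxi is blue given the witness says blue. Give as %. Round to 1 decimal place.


P(blue | says blue) = P(says blue | blue)*P(blue) / [P(says blue | blue)*P(blue) + P(says blue | not blue)*P(not blue)]
Numerator = 0.81 * 0.21 = 0.1701
False identification = 0.19 * 0.79 = 0.1501
P = 0.1701 / (0.1701 + 0.1501)
= 0.1701 / 0.3202
As percentage = 53.1


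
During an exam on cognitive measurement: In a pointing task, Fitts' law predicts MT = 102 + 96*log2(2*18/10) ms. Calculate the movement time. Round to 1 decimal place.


MT = 102 + 96 * log2(2*18/10)
2D/W = 3.6
log2(3.6) = 1.848
MT = 102 + 96 * 1.848
= 279.4 ms


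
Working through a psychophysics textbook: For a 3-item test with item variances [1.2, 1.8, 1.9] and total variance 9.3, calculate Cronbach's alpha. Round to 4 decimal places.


alpha = (k/(k-1)) * (1 - sum(s_i^2)/s_total^2)
sum(item variances) = 4.9
k/(k-1) = 3/2 = 1.5
1 - 4.9/9.3 = 1 - 0.526882 = 0.473118
alpha = 1.5 * 0.473118
= 0.7097


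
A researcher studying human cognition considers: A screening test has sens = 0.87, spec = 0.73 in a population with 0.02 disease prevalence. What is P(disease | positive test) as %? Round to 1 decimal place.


PPV = (sens * prev) / (sens * prev + (1-spec) * (1-prev))
Numerator = 0.87 * 0.02 = 0.0174
P(positive and no disease) = (1 - spec) * (1 - prev) = (1 - 0.73) * (1 - 0.02) = 0.2646
Denominator = 0.0174 + 0.2646 = 0.282
PPV = 0.0174 / 0.282 = 0.061702
As percentage = 6.2


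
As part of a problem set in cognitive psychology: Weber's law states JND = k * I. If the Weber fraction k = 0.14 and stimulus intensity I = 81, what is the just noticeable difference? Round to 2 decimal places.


JND = k * I
JND = 0.14 * 81
= 11.34


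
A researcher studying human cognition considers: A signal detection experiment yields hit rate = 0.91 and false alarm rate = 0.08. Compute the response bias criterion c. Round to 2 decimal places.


c = -0.5 * (z(HR) + z(FAR))
z(0.91) = 1.3408
z(0.08) = -1.4051
c = -0.5 * (1.3408 + -1.4051)
= -0.5 * -0.0643
= 0.03


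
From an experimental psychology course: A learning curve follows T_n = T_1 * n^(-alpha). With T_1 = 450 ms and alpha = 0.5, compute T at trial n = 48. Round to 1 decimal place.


T_n = 450 * 48^(-0.5)
48^(-0.5) = 0.144338
T_n = 450 * 0.144338
= 65.0 ms


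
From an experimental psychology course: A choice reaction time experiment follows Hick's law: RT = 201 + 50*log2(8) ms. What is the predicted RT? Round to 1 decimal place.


RT = 201 + 50 * log2(8)
log2(8) = 3.0
RT = 201 + 50 * 3.0
= 201 + 150.0
= 351.0 ms


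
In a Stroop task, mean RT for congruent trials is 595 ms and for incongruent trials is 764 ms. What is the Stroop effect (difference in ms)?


Stroop effect = RT(incongruent) - RT(congruent)
= 764 - 595
= 169 ms


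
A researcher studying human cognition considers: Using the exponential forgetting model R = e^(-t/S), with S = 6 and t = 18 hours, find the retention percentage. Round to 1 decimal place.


R = e^(-t/S)
-t/S = -18/6 = -3.0
R = e^(-3.0) = 0.049787
Percentage = 0.049787 * 100
= 5.0


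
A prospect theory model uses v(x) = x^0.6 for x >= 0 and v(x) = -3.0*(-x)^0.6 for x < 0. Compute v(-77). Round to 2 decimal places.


Since x = -77 < 0, use v(x) = -lambda*(-x)^alpha
(-x) = 77
77^0.6 = 13.5486
v(-77) = -3.0 * 13.5486
= -40.65


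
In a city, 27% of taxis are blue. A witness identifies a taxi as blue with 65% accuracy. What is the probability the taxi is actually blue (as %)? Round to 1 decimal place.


P(blue | says blue) = P(says blue | blue)*P(blue) / [P(says blue | blue)*P(blue) + P(says blue | not blue)*P(not blue)]
Numerator = 0.65 * 0.27 = 0.1755
False identification = 0.35 * 0.73 = 0.2555
P = 0.1755 / (0.1755 + 0.2555)
= 0.1755 / 0.431
As percentage = 40.7


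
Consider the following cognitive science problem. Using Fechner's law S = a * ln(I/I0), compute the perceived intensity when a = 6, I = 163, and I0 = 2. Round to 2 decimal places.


S = 6 * ln(163/2)
I/I0 = 81.5
ln(81.5) = 4.4006
S = 6 * 4.4006
= 26.40


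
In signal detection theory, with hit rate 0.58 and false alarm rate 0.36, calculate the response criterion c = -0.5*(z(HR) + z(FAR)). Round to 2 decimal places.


c = -0.5 * (z(HR) + z(FAR))
z(0.58) = 0.2019
z(0.36) = -0.3585
c = -0.5 * (0.2019 + -0.3585)
= -0.5 * -0.1566
= 0.08


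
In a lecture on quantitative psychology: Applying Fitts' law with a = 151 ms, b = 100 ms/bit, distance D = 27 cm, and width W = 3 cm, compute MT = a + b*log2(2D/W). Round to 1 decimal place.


MT = 151 + 100 * log2(2*27/3)
2D/W = 18.0
log2(18.0) = 4.1699
MT = 151 + 100 * 4.1699
= 568.0 ms


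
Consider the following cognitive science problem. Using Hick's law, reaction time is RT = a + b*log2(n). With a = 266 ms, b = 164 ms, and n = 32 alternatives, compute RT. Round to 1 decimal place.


RT = 266 + 164 * log2(32)
log2(32) = 5.0
RT = 266 + 164 * 5.0
= 266 + 820.0
= 1086.0 ms


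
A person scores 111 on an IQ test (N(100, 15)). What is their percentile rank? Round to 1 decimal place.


z = (IQ - mean) / SD
z = (111 - 100) / 15 = 0.7333
Percentile = Phi(0.7333) * 100
Phi(0.7333) = 0.768312
= 76.8


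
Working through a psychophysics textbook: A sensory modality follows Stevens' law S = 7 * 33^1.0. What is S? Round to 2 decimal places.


S = 7 * 33^1.0
33^1.0 = 33.0
S = 7 * 33.0
= 231.00


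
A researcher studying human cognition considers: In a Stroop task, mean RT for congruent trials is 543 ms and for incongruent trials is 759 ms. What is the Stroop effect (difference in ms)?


Stroop effect = RT(incongruent) - RT(congruent)
= 759 - 543
= 216 ms


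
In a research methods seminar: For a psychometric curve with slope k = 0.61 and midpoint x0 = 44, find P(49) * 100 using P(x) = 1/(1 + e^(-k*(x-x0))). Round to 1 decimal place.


P(x) = 1/(1 + e^(-0.61*(49 - 44)))
Exponent = -0.61 * 5 = -3.05
e^(-3.05) = 0.047359
P = 1/(1 + 0.047359) = 0.954782
Percentage = 95.5


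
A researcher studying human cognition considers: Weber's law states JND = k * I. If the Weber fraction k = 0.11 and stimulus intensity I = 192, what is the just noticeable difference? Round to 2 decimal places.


JND = k * I
JND = 0.11 * 192
= 21.12


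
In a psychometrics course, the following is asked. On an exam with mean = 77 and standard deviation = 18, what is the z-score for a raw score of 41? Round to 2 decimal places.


z = (X - mu) / sigma
= (41 - 77) / 18
= -36 / 18
= -2.00


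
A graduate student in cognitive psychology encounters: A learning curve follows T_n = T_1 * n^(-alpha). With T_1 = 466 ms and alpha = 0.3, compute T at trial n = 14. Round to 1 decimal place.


T_n = 466 * 14^(-0.3)
14^(-0.3) = 0.453066
T_n = 466 * 0.453066
= 211.1 ms


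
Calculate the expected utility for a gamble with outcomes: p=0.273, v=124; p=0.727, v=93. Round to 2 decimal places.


EU = sum(p_i * v_i)
0.273 * 124 = 33.852
0.727 * 93 = 67.611
EU = 33.852 + 67.611
= 101.46


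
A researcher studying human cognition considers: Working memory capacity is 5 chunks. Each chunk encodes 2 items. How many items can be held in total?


Total items = chunks * items_per_chunk
= 5 * 2
= 10


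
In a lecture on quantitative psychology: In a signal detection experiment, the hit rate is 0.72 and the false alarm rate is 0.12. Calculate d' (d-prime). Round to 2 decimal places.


d' = z(HR) - z(FAR)
z(0.72) = 0.5828
z(0.12) = -1.175
d' = 0.5828 - -1.175
= 1.76


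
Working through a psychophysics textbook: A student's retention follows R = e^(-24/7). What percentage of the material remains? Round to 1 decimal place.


R = e^(-t/S)
-t/S = -24/7 = -3.428571
R = e^(-3.428571) = 0.032433
Percentage = 0.032433 * 100
= 3.2


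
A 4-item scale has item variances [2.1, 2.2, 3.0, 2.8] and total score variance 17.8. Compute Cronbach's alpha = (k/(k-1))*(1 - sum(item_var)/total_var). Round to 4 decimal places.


alpha = (k/(k-1)) * (1 - sum(s_i^2)/s_total^2)
sum(item variances) = 10.1
k/(k-1) = 4/3 = 1.333333
1 - 10.1/17.8 = 1 - 0.567416 = 0.432584
alpha = 1.333333 * 0.432584
= 0.5768


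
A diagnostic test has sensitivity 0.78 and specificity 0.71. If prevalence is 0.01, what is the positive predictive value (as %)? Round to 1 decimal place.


PPV = (sens * prev) / (sens * prev + (1-spec) * (1-prev))
Numerator = 0.78 * 0.01 = 0.0078
P(positive and no disease) = (1 - spec) * (1 - prev) = (1 - 0.71) * (1 - 0.01) = 0.2871
Denominator = 0.0078 + 0.2871 = 0.2949
PPV = 0.0078 / 0.2949 = 0.02645
As percentage = 2.6


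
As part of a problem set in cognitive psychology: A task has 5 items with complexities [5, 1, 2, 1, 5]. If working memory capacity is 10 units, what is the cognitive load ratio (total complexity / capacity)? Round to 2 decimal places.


Total complexity = 5 + 1 + 2 + 1 + 5 = 14
Load = total / capacity = 14 / 10
= 1.40


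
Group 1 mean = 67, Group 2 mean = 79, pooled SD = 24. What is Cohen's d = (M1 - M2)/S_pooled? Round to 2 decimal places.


Cohen's d = (M1 - M2) / S_pooled
= (67 - 79) / 24
= -12 / 24
= -0.50


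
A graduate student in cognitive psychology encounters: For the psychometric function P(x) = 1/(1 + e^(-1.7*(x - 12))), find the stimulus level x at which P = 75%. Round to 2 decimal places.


At P = 0.75: 0.75 = 1/(1 + e^(-k*(x-x0)))
Solving: e^(-k*(x-x0)) = 1/3
x = x0 + ln(3)/k
ln(3) = 1.0986
x = 12 + 1.0986/1.7
= 12 + 0.6462
= 12.65


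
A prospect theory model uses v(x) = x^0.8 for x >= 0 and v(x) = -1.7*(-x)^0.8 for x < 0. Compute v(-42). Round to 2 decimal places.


Since x = -42 < 0, use v(x) = -lambda*(-x)^alpha
(-x) = 42
42^0.8 = 19.8884
v(-42) = -1.7 * 19.8884
= -33.81


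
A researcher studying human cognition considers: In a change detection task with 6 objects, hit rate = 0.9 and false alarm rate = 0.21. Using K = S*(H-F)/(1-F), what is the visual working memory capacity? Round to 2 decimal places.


K = S * (H - F) / (1 - F)
H - F = 0.69
1 - F = 0.79
K = 6 * 0.69 / 0.79
= 5.24


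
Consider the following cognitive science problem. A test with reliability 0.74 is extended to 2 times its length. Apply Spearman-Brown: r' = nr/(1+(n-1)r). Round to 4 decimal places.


r_new = n*r / (1 + (n-1)*r)
Numerator = 2 * 0.74 = 1.48
Denominator = 1 + 1 * 0.74 = 1.74
r_new = 1.48 / 1.74
= 0.8506


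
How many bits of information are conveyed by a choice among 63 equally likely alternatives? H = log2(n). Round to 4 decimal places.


H = log2(n)
H = log2(63)
= 5.9773


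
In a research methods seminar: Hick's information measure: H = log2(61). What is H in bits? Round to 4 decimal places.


H = log2(n)
H = log2(61)
= 5.9307


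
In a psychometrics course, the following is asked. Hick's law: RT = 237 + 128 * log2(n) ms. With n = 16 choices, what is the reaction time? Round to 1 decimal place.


RT = 237 + 128 * log2(16)
log2(16) = 4.0
RT = 237 + 128 * 4.0
= 237 + 512.0
= 749.0 ms


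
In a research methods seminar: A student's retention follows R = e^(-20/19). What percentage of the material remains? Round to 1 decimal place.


R = e^(-t/S)
-t/S = -20/19 = -1.052632
R = e^(-1.052632) = 0.349018
Percentage = 0.349018 * 100
= 34.9


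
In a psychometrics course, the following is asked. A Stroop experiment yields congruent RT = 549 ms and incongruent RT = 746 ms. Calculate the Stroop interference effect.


Stroop effect = RT(incongruent) - RT(congruent)
= 746 - 549
= 197 ms


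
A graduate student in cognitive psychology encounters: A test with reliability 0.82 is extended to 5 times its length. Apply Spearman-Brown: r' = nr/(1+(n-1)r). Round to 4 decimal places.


r_new = n*r / (1 + (n-1)*r)
Numerator = 5 * 0.82 = 4.1
Denominator = 1 + 4 * 0.82 = 4.28
r_new = 4.1 / 4.28
= 0.9579


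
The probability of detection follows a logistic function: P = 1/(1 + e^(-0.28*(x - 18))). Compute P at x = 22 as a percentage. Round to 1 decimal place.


P(x) = 1/(1 + e^(-0.28*(22 - 18)))
Exponent = -0.28 * 4 = -1.12
e^(-1.12) = 0.32628
P = 1/(1 + 0.32628) = 0.753989
Percentage = 75.4


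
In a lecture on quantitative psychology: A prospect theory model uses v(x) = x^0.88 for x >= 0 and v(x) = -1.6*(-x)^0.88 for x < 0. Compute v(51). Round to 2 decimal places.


Since x = 51 >= 0, use v(x) = x^0.88
51^0.88 = 31.8172
v(51) = 31.82


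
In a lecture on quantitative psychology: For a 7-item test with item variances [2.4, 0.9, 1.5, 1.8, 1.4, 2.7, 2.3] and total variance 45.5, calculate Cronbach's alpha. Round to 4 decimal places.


alpha = (k/(k-1)) * (1 - sum(s_i^2)/s_total^2)
sum(item variances) = 13.0
k/(k-1) = 7/6 = 1.166667
1 - 13.0/45.5 = 1 - 0.285714 = 0.714286
alpha = 1.166667 * 0.714286
= 0.8333


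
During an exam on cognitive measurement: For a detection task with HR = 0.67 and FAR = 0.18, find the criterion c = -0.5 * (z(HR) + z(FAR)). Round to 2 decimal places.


c = -0.5 * (z(HR) + z(FAR))
z(0.67) = 0.4399
z(0.18) = -0.9154
c = -0.5 * (0.4399 + -0.9154)
= -0.5 * -0.4755
= 0.24


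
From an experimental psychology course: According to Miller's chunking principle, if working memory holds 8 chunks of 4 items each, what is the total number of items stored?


Total items = chunks * items_per_chunk
= 8 * 4
= 32


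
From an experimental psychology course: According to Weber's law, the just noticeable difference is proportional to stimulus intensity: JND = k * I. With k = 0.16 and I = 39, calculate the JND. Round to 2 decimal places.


JND = k * I
JND = 0.16 * 39
= 6.24


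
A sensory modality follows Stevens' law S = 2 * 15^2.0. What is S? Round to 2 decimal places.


S = 2 * 15^2.0
15^2.0 = 225.0
S = 2 * 225.0
= 450.00


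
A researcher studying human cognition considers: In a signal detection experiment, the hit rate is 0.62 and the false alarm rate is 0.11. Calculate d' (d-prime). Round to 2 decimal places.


d' = z(HR) - z(FAR)
z(0.62) = 0.3055
z(0.11) = -1.2265
d' = 0.3055 - -1.2265
= 1.53


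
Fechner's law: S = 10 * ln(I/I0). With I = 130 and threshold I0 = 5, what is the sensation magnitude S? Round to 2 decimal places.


S = 10 * ln(130/5)
I/I0 = 26.0
ln(26.0) = 3.2581
S = 10 * 3.2581
= 32.58


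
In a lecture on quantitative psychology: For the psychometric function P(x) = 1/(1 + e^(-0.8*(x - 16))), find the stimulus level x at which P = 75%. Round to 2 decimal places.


At P = 0.75: 0.75 = 1/(1 + e^(-k*(x-x0)))
Solving: e^(-k*(x-x0)) = 1/3
x = x0 + ln(3)/k
ln(3) = 1.0986
x = 16 + 1.0986/0.8
= 16 + 1.3732
= 17.37


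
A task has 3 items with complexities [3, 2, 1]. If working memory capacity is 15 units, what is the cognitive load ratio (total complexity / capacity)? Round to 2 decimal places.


Total complexity = 3 + 2 + 1 = 6
Load = total / capacity = 6 / 15
= 0.40


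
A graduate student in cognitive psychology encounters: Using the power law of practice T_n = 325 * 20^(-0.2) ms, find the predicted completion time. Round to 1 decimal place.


T_n = 325 * 20^(-0.2)
20^(-0.2) = 0.54928
T_n = 325 * 0.54928
= 178.5 ms


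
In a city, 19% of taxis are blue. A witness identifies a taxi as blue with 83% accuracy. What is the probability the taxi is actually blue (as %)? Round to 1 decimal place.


P(blue | says blue) = P(says blue | blue)*P(blue) / [P(says blue | blue)*P(blue) + P(says blue | not blue)*P(not blue)]
Numerator = 0.83 * 0.19 = 0.1577
False identification = 0.17 * 0.81 = 0.1377
P = 0.1577 / (0.1577 + 0.1377)
= 0.1577 / 0.2954
As percentage = 53.4


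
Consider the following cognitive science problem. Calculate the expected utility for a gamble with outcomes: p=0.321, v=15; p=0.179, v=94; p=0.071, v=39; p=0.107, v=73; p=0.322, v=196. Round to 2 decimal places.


EU = sum(p_i * v_i)
0.321 * 15 = 4.815
0.179 * 94 = 16.826
0.071 * 39 = 2.769
0.107 * 73 = 7.811
0.322 * 196 = 63.112
EU = 4.815 + 16.826 + 2.769 + 7.811 + 63.112
= 95.33


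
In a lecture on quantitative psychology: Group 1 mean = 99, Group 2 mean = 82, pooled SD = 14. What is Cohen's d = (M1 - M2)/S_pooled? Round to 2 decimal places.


Cohen's d = (M1 - M2) / S_pooled
= (99 - 82) / 14
= 17 / 14
= 1.21


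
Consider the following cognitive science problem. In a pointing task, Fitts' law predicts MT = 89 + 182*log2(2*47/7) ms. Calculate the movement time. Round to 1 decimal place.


MT = 89 + 182 * log2(2*47/7)
2D/W = 13.428571
log2(13.428571) = 3.7472
MT = 89 + 182 * 3.7472
= 771.0 ms


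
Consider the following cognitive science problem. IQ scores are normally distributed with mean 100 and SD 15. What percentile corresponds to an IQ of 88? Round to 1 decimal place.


z = (IQ - mean) / SD
z = (88 - 100) / 15 = -0.8
Percentile = Phi(-0.8) * 100
Phi(-0.8) = 0.211855
= 21.2


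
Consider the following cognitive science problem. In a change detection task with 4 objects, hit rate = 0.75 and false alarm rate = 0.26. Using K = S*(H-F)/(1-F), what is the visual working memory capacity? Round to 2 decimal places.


K = S * (H - F) / (1 - F)
H - F = 0.49
1 - F = 0.74
K = 4 * 0.49 / 0.74
= 2.65


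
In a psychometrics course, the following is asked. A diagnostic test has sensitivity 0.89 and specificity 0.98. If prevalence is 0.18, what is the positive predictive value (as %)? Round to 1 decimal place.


PPV = (sens * prev) / (sens * prev + (1-spec) * (1-prev))
Numerator = 0.89 * 0.18 = 0.1602
P(positive and no disease) = (1 - spec) * (1 - prev) = (1 - 0.98) * (1 - 0.18) = 0.0164
Denominator = 0.1602 + 0.0164 = 0.1766
PPV = 0.1602 / 0.1766 = 0.907135
As percentage = 90.7


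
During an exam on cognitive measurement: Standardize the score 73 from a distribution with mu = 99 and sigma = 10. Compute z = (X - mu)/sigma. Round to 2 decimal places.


z = (X - mu) / sigma
= (73 - 99) / 10
= -26 / 10
= -2.60


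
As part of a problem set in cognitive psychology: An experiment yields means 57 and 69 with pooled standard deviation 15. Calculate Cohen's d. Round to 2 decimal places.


Cohen's d = (M1 - M2) / S_pooled
= (57 - 69) / 15
= -12 / 15
= -0.80


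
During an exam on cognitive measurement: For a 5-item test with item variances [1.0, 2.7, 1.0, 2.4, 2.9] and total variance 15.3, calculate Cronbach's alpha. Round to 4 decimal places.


alpha = (k/(k-1)) * (1 - sum(s_i^2)/s_total^2)
sum(item variances) = 10.0
k/(k-1) = 5/4 = 1.25
1 - 10.0/15.3 = 1 - 0.653595 = 0.346405
alpha = 1.25 * 0.346405
= 0.4330


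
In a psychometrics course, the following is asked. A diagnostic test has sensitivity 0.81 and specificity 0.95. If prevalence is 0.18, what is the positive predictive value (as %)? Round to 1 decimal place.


PPV = (sens * prev) / (sens * prev + (1-spec) * (1-prev))
Numerator = 0.81 * 0.18 = 0.1458
P(positive and no disease) = (1 - spec) * (1 - prev) = (1 - 0.95) * (1 - 0.18) = 0.041
Denominator = 0.1458 + 0.041 = 0.1868
PPV = 0.1458 / 0.1868 = 0.780514
As percentage = 78.1
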